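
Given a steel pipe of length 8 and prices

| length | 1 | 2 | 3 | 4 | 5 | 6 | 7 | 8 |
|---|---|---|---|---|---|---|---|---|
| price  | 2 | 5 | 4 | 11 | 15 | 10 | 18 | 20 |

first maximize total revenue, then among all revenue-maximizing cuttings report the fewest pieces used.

2

Let r[k] be the best obtainable value from length k. For each k, try every first piece i and keep the best of price[i] + r[k−i].
r[1] = 2
r[2] = 5
r[3] = 7  (first piece 1, then r[2]=5)
r[4] = 11
r[5] = 15
r[6] = 17  (first piece 1, then r[5]=15)
r[7] = 20  (first piece 2, then r[5]=15)
r[8] = 22  (first piece 1, then r[7]=20)
Maximum revenue is $22.
Now minimize piece count subject to staying optimal: for each k, pieces[k] = 1 + min over i with p[i]+r[k−i]=r[k] of pieces[k−i].
pieces[5] = 1
pieces[6] = 2
pieces[7] = 2
pieces[8] = 2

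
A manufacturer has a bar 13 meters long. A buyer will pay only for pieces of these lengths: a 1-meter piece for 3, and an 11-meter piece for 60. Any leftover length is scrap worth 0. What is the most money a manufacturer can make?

Let f[k] be the best obtainable value from length k. For each k, try every first piece i and keep the best of price[i] + f[k−i].
f[1] = 3
f[2] = 6  (first piece 1, then f[1]=3)
f[3] = 9  (first piece 1, then f[2]=6)
f[4] = 12  (first piece 1, then f[3]=9)
f[5] = 15  (first piece 1, then f[4]=12)
f[6] = 18  (first piece 1, then f[5]=15)
f[7] = 21  (first piece 1, then f[6]=18)
f[8] = 24  (first piece 1, then f[7]=21)
f[9] = 27  (first piece 1, then f[8]=24)
f[10] = 30  (first piece 1, then f[9]=27)
f[11] = max(3+30, 60+0) = 60
f[12] = max(3+60, 60+3) = 63
f[13] = max(3+63, 60+6) = 66
One optimal cutting: 11 + 1 + 1 → 66.

66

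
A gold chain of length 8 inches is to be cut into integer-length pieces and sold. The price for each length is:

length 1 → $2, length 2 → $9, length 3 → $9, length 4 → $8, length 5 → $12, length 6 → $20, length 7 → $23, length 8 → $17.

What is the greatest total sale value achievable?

Let v[k] be the best obtainable value from length k. For each k, try every first piece i and keep the best of price[i] + v[k−i].
v[1] = 2
v[2] = max(2+2, 9+0) = 9
v[3] = max(2+9, 9+2, 9+0) = 11
v[4] = max(2+11, 9+9, 9+2, 8+0) = 18
v[5] = max(2+18, 9+11, 9+9, 8+2, 12+0) = 20
v[6] = max(2+20, 9+18, 9+11, 8+9, 12+2, 20+0) = 27
v[7] = max(2+27, 9+20, 9+18, …, 20+2, 23+0) = 29
v[8] = max(2+29, 9+27, 9+20, …, 23+2, 17+0) = 36
One optimal cutting: 2 + 2 + 2 + 2 → $9 + $9 + $9 + $9 = $36.

36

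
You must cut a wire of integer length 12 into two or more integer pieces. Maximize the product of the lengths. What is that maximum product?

81

Define P[k] = max over 1≤i<k of i · max(k−i, P[k−i]); the inner max lets the remainder stay uncut if that's better.
Small cases: P[2]=1, P[3]=2, P[4]=4, P[5]=6.
P[6] = 3×max(3,2) = 3×3 = 9
P[7] = 2×max(5,6) = 2×6 = 12
P[8] = 2×max(6,9) = 2×9 = 18
P[9] = 3×max(6,9) = 3×9 = 27
P[10] = 2×max(8,18) = 2×18 = 36
P[11] = 2×max(9,27) = 2×27 = 54
P[12] = 3×max(9,27) = 3×27 = 81
One optimal split: 3 + 3 + 3 + 3; product 3×3×3×3 = 81.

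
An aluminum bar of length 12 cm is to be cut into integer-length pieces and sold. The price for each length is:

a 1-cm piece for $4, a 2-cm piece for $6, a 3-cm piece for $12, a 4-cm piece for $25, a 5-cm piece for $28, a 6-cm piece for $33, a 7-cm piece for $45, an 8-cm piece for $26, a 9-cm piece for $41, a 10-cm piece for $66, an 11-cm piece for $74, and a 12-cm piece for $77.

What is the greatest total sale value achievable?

78

Build v[k] bottom-up: v[k] = max over allowed piece i of (p[i] + v[k−i]).
v[1] = 4
v[2] = max(4+4, 6+0) = 8
v[3] = max(4+8, 6+4, 12+0) = 12
v[4] = max(4+12, 6+8, 12+4, 25+0) = 25
v[5] = max(4+25, 6+12, 12+8, 25+4, 28+0) = 29
v[6] = max(4+29, 6+25, 12+12, 25+8, 28+4, 33+0) = 33
v[7] = max(4+33, 6+29, 12+25, …, 33+4, 45+0) = 45
v[8] = max(4+45, 6+33, 12+29, …, 45+4, 26+0) = 50
v[9] = max(4+50, 6+45, 12+33, …, 26+4, 41+0) = 54
v[10] = max(4+54, 6+50, 12+45, …, 41+4, 66+0) = 66
v[11] = max(4+66, 6+54, 12+50, …, 66+4, 74+0) = 74
v[12] = max(4+74, 6+66, 12+54, …, 74+4, 77+0) = 78
One optimal cutting: 11 + 1 → $74 + $4 = $78.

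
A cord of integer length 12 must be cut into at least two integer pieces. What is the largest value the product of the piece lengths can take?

81

Fill P[k] for k=2..12: at each k try every first piece i and multiply by the better of (k−i) uncut or P[k−i].
P[2] = 1*max(1,0) = 1*1 = 1
P[3] = 1*max(2,1) = 1*2 = 2
P[4] = 2*max(2,1) = 2*2 = 4
P[5] = 2*max(3,2) = 2*3 = 6
P[6] = 3*max(3,2) = 3*3 = 9
P[7] = 2*max(5,6) = 2*6 = 12
P[8] = 2*max(6,9) = 2*9 = 18
P[9] = 3*max(6,9) = 3*9 = 27
P[10] = 2*max(8,18) = 2*18 = 36
P[11] = 2*max(9,27) = 2*27 = 54
P[12] = 3*max(9,27) = 3*27 = 81
One optimal split: 3 + 3 + 3 + 3; product 3*3*3*3 = 81.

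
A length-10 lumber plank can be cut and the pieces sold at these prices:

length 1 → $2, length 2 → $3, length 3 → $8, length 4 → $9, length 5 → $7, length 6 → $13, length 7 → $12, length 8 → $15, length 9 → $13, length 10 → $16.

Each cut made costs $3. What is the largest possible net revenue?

Build v[k] bottom-up: v[k] = max over allowed piece i of (p[i] + v[k−i]) − 3 per cut.
v[1] = 2
v[2] = max(2+2-3, 3+0) = 3
v[3] = max(2+3-3, 3+2-3, 8+0) = 8
v[4] = max(2+8-3, 3+3-3, 8+2-3, 9+0) = 9
v[5] = max(2+9-3, 3+8-3, 8+3-3, 9+2-3, 7+0) = 8
v[6] = max(2+8-3, 3+9-3, 8+8-3, 9+3-3, 7+2-3, 13+0) = 13
v[7] = max(2+13-3, 3+8-3, 8+9-3, …, 13+2-3, 12+0) = 14
v[8] = max(2+14-3, 3+13-3, 8+8-3, …, 12+2-3, 15+0) = 15
v[9] = max(2+15-3, 3+14-3, 8+13-3, …, 15+2-3, 13+0) = 18
v[10] = max(2+18-3, 3+15-3, 8+14-3, …, 13+2-3, 16+0) = 19
One optimal plan: pieces 4 + 3 + 3 (2 cuts) → $25 − $6 = $19.

19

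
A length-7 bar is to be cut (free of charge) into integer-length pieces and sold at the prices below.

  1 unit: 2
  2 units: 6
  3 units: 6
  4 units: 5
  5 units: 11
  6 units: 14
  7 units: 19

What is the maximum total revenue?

Consider every possible first cut. R[k] is the best of p[i]+R[k−i] over all sellable i≤k.
R[1] = 2
R[2] = 6
R[3] = 8  (first piece 1, then R[2]=6)
R[4] = 12  (first piece 2, then R[2]=6)
R[5] = 14  (first piece 1, then R[4]=12)
R[6] = 18  (first piece 2, then R[4]=12)
R[7] = 20  (first piece 1, then R[6]=18)
One optimal cutting: 2 + 2 + 2 + 1 → 6 + 6 + 6 + 2 = 20.

20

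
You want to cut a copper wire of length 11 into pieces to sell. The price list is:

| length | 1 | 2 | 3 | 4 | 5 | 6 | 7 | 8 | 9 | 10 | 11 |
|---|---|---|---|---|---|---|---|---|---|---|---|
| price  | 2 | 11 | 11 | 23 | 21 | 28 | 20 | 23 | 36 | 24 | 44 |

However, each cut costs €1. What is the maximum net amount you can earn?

Let v[k] be the best obtainable value from length k. For each k, try every first piece i and keep the best of price[i] + v[k−i] minus the 1 cut fee when i<k.
v[1] = 2
v[2] = max(2+2-1, 11+0) = 11
v[3] = max(2+11-1, 11+2-1, 11+0) = 12
v[4] = max(2+12-1, 11+11-1, 11+2-1, 23+0) = 23
v[5] = max(2+23-1, 11+12-1, 11+11-1, 23+2-1, 21+0) = 24
v[6] = max(2+24-1, 11+23-1, 11+12-1, 23+11-1, 21+2-1, 28+0) = 33
v[7] = max(2+33-1, 11+24-1, 11+23-1, …, 28+2-1, 20+0) = 34
v[8] = max(2+34-1, 11+33-1, 11+24-1, …, 20+2-1, 23+0) = 45
v[9] = max(2+45-1, 11+34-1, 11+33-1, …, 23+2-1, 36+0) = 46
v[10] = max(2+46-1, 11+45-1, 11+34-1, …, 36+2-1, 24+0) = 55
v[11] = max(2+55-1, 11+46-1, 11+45-1, …, 24+2-1, 44+0) = 56
One optimal plan: pieces 4 + 4 + 2 + 1 (3 cuts) → €59 − €3 = €56.

56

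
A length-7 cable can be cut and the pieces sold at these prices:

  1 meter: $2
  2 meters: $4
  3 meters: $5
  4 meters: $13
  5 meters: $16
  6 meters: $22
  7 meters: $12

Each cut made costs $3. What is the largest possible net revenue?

Consider every possible first cut. r[k] is the best of p[i]+r[k−i] over all sellable i≤k, charging 3 whenever i<k.
r[1] = 2
r[2] = 4
r[3] = 5
r[4] = 13
r[5] = 16
r[6] = 22
r[7] = 21  (first piece 1, then r[6]=22)
One optimal plan: pieces 6 + 1 (1 cut) → $24 − $3 = $21.

21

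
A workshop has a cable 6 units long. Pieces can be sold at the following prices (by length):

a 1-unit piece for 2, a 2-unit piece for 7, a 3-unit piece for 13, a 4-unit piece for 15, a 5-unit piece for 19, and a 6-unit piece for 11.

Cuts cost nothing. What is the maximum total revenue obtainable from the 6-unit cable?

26

Let v[k] be the best obtainable value from length k. For each k, try every first piece i and keep the best of price[i] + v[k−i].
v[1] = 2
v[2] = max(2+2, 7+0) = 7
v[3] = max(2+7, 7+2, 13+0) = 13
v[4] = max(2+13, 7+7, 13+2, 15+0) = 15
v[5] = max(2+15, 7+13, 13+7, 15+2, 19+0) = 20
v[6] = max(2+20, 7+15, 13+13, 15+7, 19+2, 11+0) = 26
One optimal cutting: 3 + 3 → 13 + 13 = 26.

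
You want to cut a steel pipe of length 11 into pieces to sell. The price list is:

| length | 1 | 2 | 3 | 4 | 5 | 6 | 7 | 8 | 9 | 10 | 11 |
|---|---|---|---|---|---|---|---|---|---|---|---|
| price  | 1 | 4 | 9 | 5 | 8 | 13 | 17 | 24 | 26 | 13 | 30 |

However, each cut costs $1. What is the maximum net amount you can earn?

Build net[k] bottom-up: net[k] = max over allowed piece i of (p[i] + net[k−i]) − 1 per cut.
net[1] = 1
net[2] = 4
net[3] = 9
net[4] = 9  (first piece 1, then net[3]=9)
net[5] = 12  (first piece 2, then net[3]=9)
net[6] = 17  (first piece 3, then net[3]=9)
net[7] = 17  (first piece 1, then net[6]=17)
net[8] = 24
net[9] = 26
net[10] = 27  (first piece 2, then net[8]=24)
net[11] = 32  (first piece 3, then net[8]=24)
One optimal plan: pieces 8 + 3 (1 cut) → $33 − $1 = $32.

32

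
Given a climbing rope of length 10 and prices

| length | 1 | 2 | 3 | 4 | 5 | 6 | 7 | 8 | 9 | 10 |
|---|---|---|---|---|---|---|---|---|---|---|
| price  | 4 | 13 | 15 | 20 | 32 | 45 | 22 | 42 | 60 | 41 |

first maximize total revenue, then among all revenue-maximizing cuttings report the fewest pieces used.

3

Consider every possible first cut. r[k] is the best of p[i]+r[k−i] over all sellable i≤k.
r[1] = 4
r[2] = 13
r[3] = 17  (first piece 1, then r[2]=13)
r[4] = 26  (first piece 2, then r[2]=13)
r[5] = 32
r[6] = 45
r[7] = 49  (first piece 1, then r[6]=45)
r[8] = 58  (first piece 2, then r[6]=45)
r[9] = 62  (first piece 1, then r[8]=58)
r[10] = 71  (first piece 2, then r[8]=58)
Maximum revenue is €71.
Now minimize piece count subject to staying optimal: for each k, pieces[k] = 1 + min over i with p[i]+r[k−i]=r[k] of pieces[k−i].
pieces[7] = 2
pieces[8] = 2
pieces[9] = 3
pieces[10] = 3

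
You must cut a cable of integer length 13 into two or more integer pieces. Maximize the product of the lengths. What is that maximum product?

108

Define f[k] = max over 1≤i<k of i · max(k−i, f[k−i]); the inner max lets the remainder stay uncut if that's better.
f[2] = 1*max(1,0) = 1*1 = 1
f[3] = max(1*2, 2*1) = 2
f[4] = max(1*3, 2*2, 3*1) = 4
f[5] = max(1*4, 2*3, 3*2, 4*1) = 6
f[6] = max(1*6, 2*4, 3*3, 4*2, 5*1) = 9
f[7] = max(1*9, 2*6, 3*4, 4*3, 5*2, 6*1) = 12
f[8] = max(1*12, 2*9, 3*6, …, 6*2, 7*1) = 18
f[9] = max(1*18, 2*12, 3*9, …, 7*2, 8*1) = 27
f[10] = max(1*27, 2*18, 3*12, …, 8*2, 9*1) = 36
f[11] = max(1*36, 2*27, 3*18, …, 9*2, 10*1) = 54
f[12] = max(1*54, 2*36, 3*27, …, 10*2, 11*1) = 81
f[13] = max(1*81, 2*54, 3*36, …, 11*2, 12*1) = 108
One optimal split: 3 + 3 + 3 + 2 + 2; product 3*3*3*2*2 = 108.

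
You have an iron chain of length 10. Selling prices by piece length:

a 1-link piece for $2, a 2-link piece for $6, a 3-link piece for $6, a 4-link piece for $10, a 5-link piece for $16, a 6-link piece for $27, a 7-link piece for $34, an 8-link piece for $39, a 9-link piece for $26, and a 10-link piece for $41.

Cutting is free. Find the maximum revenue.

Build R[k] bottom-up: R[k] = max over allowed piece i of (p[i] + R[k−i]).
R[1] = 2
R[2] = 6
R[3] = 8  (first piece 1, then R[2]=6)
R[4] = 12  (first piece 2, then R[2]=6)
R[5] = 16
R[6] = 27
R[7] = 34
R[8] = 39
R[9] = 41  (first piece 1, then R[8]=39)
R[10] = 45  (first piece 2, then R[8]=39)
One optimal cutting: 8 + 2 → $39 + $6 = $45.

45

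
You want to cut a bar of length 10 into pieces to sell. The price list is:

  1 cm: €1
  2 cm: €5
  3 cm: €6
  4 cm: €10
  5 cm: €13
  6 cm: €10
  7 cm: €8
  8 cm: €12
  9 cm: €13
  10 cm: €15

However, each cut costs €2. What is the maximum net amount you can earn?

24

Build r[k] bottom-up: r[k] = max over allowed piece i of (p[i] + r[k−i]) − 2 per cut.
r[1] = 1
r[2] = max(1+1-2, 5+0) = 5
r[3] = max(1+5-2, 5+1-2, 6+0) = 6
r[4] = max(1+6-2, 5+5-2, 6+1-2, 10+0) = 10
r[5] = max(1+10-2, 5+6-2, 6+5-2, 10+1-2, 13+0) = 13
r[6] = max(1+13-2, 5+10-2, 6+6-2, 10+5-2, 13+1-2, 10+0) = 13
r[7] = max(1+13-2, 5+13-2, 6+10-2, …, 10+1-2, 8+0) = 16
r[8] = max(1+16-2, 5+13-2, 6+13-2, …, 8+1-2, 12+0) = 18
r[9] = max(1+18-2, 5+16-2, 6+13-2, …, 12+1-2, 13+0) = 21
r[10] = max(1+21-2, 5+18-2, 6+16-2, …, 13+1-2, 15+0) = 24
One optimal plan: pieces 5 + 5 (1 cut) → €26 − €2 = €24.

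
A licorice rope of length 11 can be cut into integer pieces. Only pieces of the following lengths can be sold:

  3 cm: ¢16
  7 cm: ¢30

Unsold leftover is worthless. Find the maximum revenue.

48

Let r[k] be the best obtainable value from length k. For each k, try every first piece i and keep the best of price[i] + r[k−i].
r[1] = 0
r[2] = 0
r[3] = 16
r[4] = 16
r[5] = 16
r[6] = 32  (first piece 3, then r[3]=16)
r[7] = max(16+16, 30+0) = 32
r[8] = max(16+16, 30+0) = 32
r[9] = max(16+32, 30+0) = 48
r[10] = max(16+32, 30+16) = 48
r[11] = max(16+32, 30+16) = 48
One optimal cutting: pieces 3 + 3 + 3 with 2 cm of scrap → ¢48.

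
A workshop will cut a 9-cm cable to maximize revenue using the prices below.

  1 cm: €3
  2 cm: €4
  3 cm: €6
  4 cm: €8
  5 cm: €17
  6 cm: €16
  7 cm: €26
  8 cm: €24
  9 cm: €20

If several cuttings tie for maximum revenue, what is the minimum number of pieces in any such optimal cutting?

Let r[k] be the best obtainable value from length k. For each k, try every first piece i and keep the best of price[i] + r[k−i].
r[1] = 3
r[2] = max(3+3, 4+0) = 6
r[3] = max(3+6, 4+3, 6+0) = 9
r[4] = max(3+9, 4+6, 6+3, 8+0) = 12
r[5] = max(3+12, 4+9, 6+6, 8+3, 17+0) = 17
r[6] = max(3+17, 4+12, 6+9, 8+6, 17+3, 16+0) = 20
r[7] = max(3+20, 4+17, 6+12, …, 16+3, 26+0) = 26
r[8] = max(3+26, 4+20, 6+17, …, 26+3, 24+0) = 29
r[9] = max(3+29, 4+26, 6+20, …, 24+3, 20+0) = 32
Maximum revenue is €32.
Now minimize piece count subject to staying optimal: for each k, pieces[k] = 1 + min over i with p[i]+r[k−i]=r[k] of pieces[k−i].
pieces[6] = 2
pieces[7] = 1
pieces[8] = 2
pieces[9] = 3

3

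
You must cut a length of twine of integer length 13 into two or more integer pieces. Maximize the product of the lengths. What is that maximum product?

108

Let m[k] be the best product for length k (with at least one cut). For each first piece i, the rest contributes max(k−i, m[k−i]).
m[2] = 1*max(1,0) = 1*1 = 1
m[3] = max(1*2, 2*1) = 2
m[4] = max(1*3, 2*2, 3*1) = 4
m[5] = max(1*4, 2*3, 3*2, 4*1) = 6
m[6] = max(1*6, 2*4, 3*3, 4*2, 5*1) = 9
m[7] = max(1*9, 2*6, 3*4, 4*3, 5*2, 6*1) = 12
m[8] = max(1*12, 2*9, 3*6, …, 6*2, 7*1) = 18
m[9] = max(1*18, 2*12, 3*9, …, 7*2, 8*1) = 27
m[10] = max(1*27, 2*18, 3*12, …, 8*2, 9*1) = 36
m[11] = max(1*36, 2*27, 3*18, …, 9*2, 10*1) = 54
m[12] = max(1*54, 2*36, 3*27, …, 10*2, 11*1) = 81
m[13] = max(1*81, 2*54, 3*36, …, 11*2, 12*1) = 108
One optimal split: 3 + 3 + 3 + 2 + 2; product 3*3*3*2*2 = 108.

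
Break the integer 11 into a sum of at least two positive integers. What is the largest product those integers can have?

Define g[k] = max over 1≤i<k of i · max(k−i, g[k−i]); the inner max lets the remainder stay uncut if that's better.
Small cases: g[2]=1, g[3]=2, g[4]=4, g[5]=6, g[6]=9.
g[7] = max(1×9, 2×6, 3×4, 4×3, 5×2, 6×1) = 12
g[8] = max(1×12, 2×9, 3×6, …, 6×2, 7×1) = 18
g[9] = max(1×18, 2×12, 3×9, …, 7×2, 8×1) = 27
g[10] = max(1×27, 2×18, 3×12, …, 8×2, 9×1) = 36
g[11] = max(1×36, 2×27, 3×18, …, 9×2, 10×1) = 54
One optimal split: 3 + 3 + 3 + 2; product 3×3×3×2 = 54.

54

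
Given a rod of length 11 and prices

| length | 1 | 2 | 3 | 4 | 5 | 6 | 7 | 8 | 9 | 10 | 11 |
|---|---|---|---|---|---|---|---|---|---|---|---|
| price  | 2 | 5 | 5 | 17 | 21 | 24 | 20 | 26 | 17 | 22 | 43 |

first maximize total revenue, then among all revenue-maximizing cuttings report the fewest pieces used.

2

Build r[k] bottom-up: r[k] = max over allowed piece i of (p[i] + r[k−i]).
r[1] = 2
r[2] = max(2+2, 5+0) = 5
r[3] = max(2+5, 5+2, 5+0) = 7
r[4] = max(2+7, 5+5, 5+2, 17+0) = 17
r[5] = max(2+17, 5+7, 5+5, 17+2, 21+0) = 21
r[6] = max(2+21, 5+17, 5+7, 17+5, 21+2, 24+0) = 24
r[7] = max(2+24, 5+21, 5+17, …, 24+2, 20+0) = 26
r[8] = max(2+26, 5+24, 5+21, …, 20+2, 26+0) = 34
r[9] = max(2+34, 5+26, 5+24, …, 26+2, 17+0) = 38
r[10] = max(2+38, 5+34, 5+26, …, 17+2, 22+0) = 42
r[11] = max(2+42, 5+38, 5+34, …, 22+2, 43+0) = 45
Maximum revenue is 45.
Now minimize piece count subject to staying optimal: for each k, pieces[k] = 1 + min over i with p[i]+r[k−i]=r[k] of pieces[k−i].
pieces[8] = 2
pieces[9] = 2
pieces[10] = 2
pieces[11] = 2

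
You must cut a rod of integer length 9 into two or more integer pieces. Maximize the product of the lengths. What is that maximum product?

Let prod[k] be the best product for length k (with at least one cut). For each first piece i, the rest contributes max(k−i, prod[k−i]).
prod[2] = 1·max(1,0) = 1·1 = 1
prod[3] = max(1·2, 2·1) = 2
prod[4] = max(1·3, 2·2, 3·1) = 4
prod[5] = max(1·4, 2·3, 3·2, 4·1) = 6
prod[6] = max(1·6, 2·4, 3·3, 4·2, 5·1) = 9
prod[7] = max(1·9, 2·6, 3·4, 4·3, 5·2, 6·1) = 12
prod[8] = max(1·12, 2·9, 3·6, …, 6·2, 7·1) = 18
prod[9] = max(1·18, 2·12, 3·9, …, 7·2, 8·1) = 27
One optimal split: 3 + 3 + 3; product 3·3·3 = 27.

27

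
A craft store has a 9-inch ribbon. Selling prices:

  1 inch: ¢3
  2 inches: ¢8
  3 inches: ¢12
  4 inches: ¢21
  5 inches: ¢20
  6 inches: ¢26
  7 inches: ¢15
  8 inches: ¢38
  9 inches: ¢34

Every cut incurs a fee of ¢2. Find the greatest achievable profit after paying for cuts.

41

Let r[k] be the best obtainable value from length k. For each k, try every first piece i and keep the best of price[i] + r[k−i] minus the 2 cut fee when i<k.
r[1] = 3
r[2] = max(3+3-2, 8+0) = 8
r[3] = max(3+8-2, 8+3-2, 12+0) = 12
r[4] = max(3+12-2, 8+8-2, 12+3-2, 21+0) = 21
r[5] = max(3+21-2, 8+12-2, 12+8-2, 21+3-2, 20+0) = 22
r[6] = max(3+22-2, 8+21-2, 12+12-2, 21+8-2, 20+3-2, 26+0) = 27
r[7] = max(3+27-2, 8+22-2, 12+21-2, …, 26+3-2, 15+0) = 31
r[8] = max(3+31-2, 8+27-2, 12+22-2, …, 15+3-2, 38+0) = 40
r[9] = max(3+40-2, 8+31-2, 12+27-2, …, 38+3-2, 34+0) = 41
One optimal plan: pieces 4 + 4 + 1 (2 cuts) → ¢45 − ¢4 = ¢41.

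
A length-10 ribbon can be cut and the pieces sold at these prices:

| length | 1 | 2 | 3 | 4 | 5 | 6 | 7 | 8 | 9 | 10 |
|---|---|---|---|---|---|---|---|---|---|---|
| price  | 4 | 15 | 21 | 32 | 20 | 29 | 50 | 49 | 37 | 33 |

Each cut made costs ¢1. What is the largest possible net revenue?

Consider every possible first cut. net[k] is the best of p[i]+net[k−i] over all sellable i≤k, charging 1 whenever i<k.
net[1] = 4
net[2] = 15
net[3] = 21
net[4] = 32
net[5] = 35  (first piece 1, then net[4]=32)
net[6] = 46  (first piece 2, then net[4]=32)
net[7] = 52  (first piece 3, then net[4]=32)
net[8] = 63  (first piece 4, then net[4]=32)
net[9] = 66  (first piece 1, then net[8]=63)
net[10] = 77  (first piece 2, then net[8]=63)
One optimal plan: pieces 4 + 4 + 2 (2 cuts) → ¢79 − ¢2 = ¢77.

77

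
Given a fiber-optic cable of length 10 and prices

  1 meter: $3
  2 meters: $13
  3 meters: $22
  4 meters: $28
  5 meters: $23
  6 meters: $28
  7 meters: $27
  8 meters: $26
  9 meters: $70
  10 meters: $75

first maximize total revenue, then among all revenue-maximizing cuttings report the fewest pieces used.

Let r[k] be the best obtainable value from length k. For each k, try every first piece i and keep the best of price[i] + r[k−i].
r[1] = 3
r[2] = 13
r[3] = 22
r[4] = 28
r[5] = 35  (first piece 2, then r[3]=22)
r[6] = 44  (first piece 3, then r[3]=22)
r[7] = 50  (first piece 3, then r[4]=28)
r[8] = 57  (first piece 2, then r[6]=44)
r[9] = 70
r[10] = 75
Maximum revenue is $75.
Now minimize piece count subject to staying optimal: for each k, pieces[k] = 1 + min over i with p[i]+r[k−i]=r[k] of pieces[k−i].
pieces[7] = 2
pieces[8] = 3
pieces[9] = 1
pieces[10] = 1

1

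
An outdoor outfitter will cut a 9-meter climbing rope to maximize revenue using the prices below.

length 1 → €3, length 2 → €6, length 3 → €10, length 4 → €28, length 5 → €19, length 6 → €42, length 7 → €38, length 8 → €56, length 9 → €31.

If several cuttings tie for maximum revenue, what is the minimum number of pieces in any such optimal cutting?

2

Consider every possible first cut. r[k] is the best of p[i]+r[k−i] over all sellable i≤k.
r[1] = 3
r[2] = max(3+3, 6+0) = 6
r[3] = max(3+6, 6+3, 10+0) = 10
r[4] = max(3+10, 6+6, 10+3, 28+0) = 28
r[5] = max(3+28, 6+10, 10+6, 28+3, 19+0) = 31
r[6] = max(3+31, 6+28, 10+10, 28+6, 19+3, 42+0) = 42
r[7] = max(3+42, 6+31, 10+28, …, 42+3, 38+0) = 45
r[8] = max(3+45, 6+42, 10+31, …, 38+3, 56+0) = 56
r[9] = max(3+56, 6+45, 10+42, …, 56+3, 31+0) = 59
Maximum revenue is €59.
Now minimize piece count subject to staying optimal: for each k, pieces[k] = 1 + min over i with p[i]+r[k−i]=r[k] of pieces[k−i].
pieces[6] = 1
pieces[7] = 2
pieces[8] = 1
pieces[9] = 2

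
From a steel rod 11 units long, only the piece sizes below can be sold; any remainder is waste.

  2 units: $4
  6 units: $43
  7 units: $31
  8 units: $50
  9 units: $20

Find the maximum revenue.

Build best[k] bottom-up: best[k] = max over allowed piece i of (p[i] + best[k−i]).
best[1] = 0
best[2] = 4
best[3] = 4
best[4] = 8  (first piece 2, then best[2]=4)
best[5] = 8
best[6] = max(4+8, 43+0) = 43
best[7] = max(4+8, 43+0, 31+0) = 43
best[8] = max(4+43, 43+4, 31+0, 50+0) = 50
best[9] = max(4+43, 43+4, 31+4, 50+0, 20+0) = 50
best[10] = max(4+50, 43+8, 31+4, 50+4, 20+0) = 54
best[11] = max(4+50, 43+8, 31+8, 50+4, 20+4) = 54
One optimal cutting: pieces 8 + 2 with 1 unit of scrap → $54.

54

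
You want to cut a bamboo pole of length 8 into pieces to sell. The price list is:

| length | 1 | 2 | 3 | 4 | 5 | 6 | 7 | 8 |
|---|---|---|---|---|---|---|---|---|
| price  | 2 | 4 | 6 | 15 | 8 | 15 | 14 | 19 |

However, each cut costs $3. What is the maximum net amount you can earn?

Build v[k] bottom-up: v[k] = max over allowed piece i of (p[i] + v[k−i]) − 3 per cut.
v[1] = 2
v[2] = max(2+2-3, 4+0) = 4
v[3] = max(2+4-3, 4+2-3, 6+0) = 6
v[4] = max(2+6-3, 4+4-3, 6+2-3, 15+0) = 15
v[5] = max(2+15-3, 4+6-3, 6+4-3, 15+2-3, 8+0) = 14
v[6] = max(2+14-3, 4+15-3, 6+6-3, 15+4-3, 8+2-3, 15+0) = 16
v[7] = max(2+16-3, 4+14-3, 6+15-3, …, 15+2-3, 14+0) = 18
v[8] = max(2+18-3, 4+16-3, 6+14-3, …, 14+2-3, 19+0) = 27
One optimal plan: pieces 4 + 4 (1 cut) → $30 − $3 = $27.

27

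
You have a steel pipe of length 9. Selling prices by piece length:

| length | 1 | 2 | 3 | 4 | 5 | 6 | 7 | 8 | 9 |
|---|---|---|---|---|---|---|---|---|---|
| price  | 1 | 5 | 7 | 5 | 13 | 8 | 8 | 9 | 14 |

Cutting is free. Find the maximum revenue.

23

Build v[k] bottom-up: v[k] = max over allowed piece i of (p[i] + v[k−i]).
v[1] = 1
v[2] = 5
v[3] = 7
v[4] = 10  (first piece 2, then v[2]=5)
v[5] = 13
v[6] = 15  (first piece 2, then v[4]=10)
v[7] = 18  (first piece 2, then v[5]=13)
v[8] = 20  (first piece 2, then v[6]=15)
v[9] = 23  (first piece 2, then v[7]=18)
One optimal cutting: 5 + 2 + 2 → $13 + $5 + $5 = $23.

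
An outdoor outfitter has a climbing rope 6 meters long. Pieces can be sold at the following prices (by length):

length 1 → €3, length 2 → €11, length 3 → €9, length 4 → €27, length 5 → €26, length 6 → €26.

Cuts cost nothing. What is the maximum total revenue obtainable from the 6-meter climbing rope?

Build v[k] bottom-up: v[k] = max over allowed piece i of (p[i] + v[k−i]).
v[1] = 3
v[2] = 11
v[3] = 14  (first piece 1, then v[2]=11)
v[4] = 27
v[5] = 30  (first piece 1, then v[4]=27)
v[6] = 38  (first piece 2, then v[4]=27)
One optimal cutting: 4 + 2 → €27 + €11 = €38.

38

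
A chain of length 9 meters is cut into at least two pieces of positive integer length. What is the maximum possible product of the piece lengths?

Define prod[k] = max over 1≤i<k of i · max(k−i, prod[k−i]); the inner max lets the remainder stay uncut if that's better.
prod[2] = 1·max(1,0) = 1·1 = 1
prod[3] = max(1·2, 2·1) = 2
prod[4] = max(1·3, 2·2, 3·1) = 4
prod[5] = max(1·4, 2·3, 3·2, 4·1) = 6
prod[6] = max(1·6, 2·4, 3·3, 4·2, 5·1) = 9
prod[7] = max(1·9, 2·6, 3·4, 4·3, 5·2, 6·1) = 12
prod[8] = max(1·12, 2·9, 3·6, …, 6·2, 7·1) = 18
prod[9] = max(1·18, 2·12, 3·9, …, 7·2, 8·1) = 27
One optimal split: 3 + 3 + 3; product 3·3·3 = 27.

27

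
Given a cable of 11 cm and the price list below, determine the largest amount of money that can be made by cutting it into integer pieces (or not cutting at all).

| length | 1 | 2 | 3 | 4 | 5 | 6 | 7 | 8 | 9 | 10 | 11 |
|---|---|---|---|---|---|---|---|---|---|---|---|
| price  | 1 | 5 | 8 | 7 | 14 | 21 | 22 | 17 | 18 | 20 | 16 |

Build best[k] bottom-up: best[k] = max over allowed piece i of (p[i] + best[k−i]).
best[1] = 1
best[2] = max(1+1, 5+0) = 5
best[3] = max(1+5, 5+1, 8+0) = 8
best[4] = max(1+8, 5+5, 8+1, 7+0) = 10
best[5] = max(1+10, 5+8, 8+5, 7+1, 14+0) = 14
best[6] = max(1+14, 5+10, 8+8, 7+5, 14+1, 21+0) = 21
best[7] = max(1+21, 5+14, 8+10, …, 21+1, 22+0) = 22
best[8] = max(1+22, 5+21, 8+14, …, 22+1, 17+0) = 26
best[9] = max(1+26, 5+22, 8+21, …, 17+1, 18+0) = 29
best[10] = max(1+29, 5+26, 8+22, …, 18+1, 20+0) = 31
best[11] = max(1+31, 5+29, 8+26, …, 20+1, 16+0) = 35
One optimal cutting: 6 + 5 → $21 + $14 = $35.

35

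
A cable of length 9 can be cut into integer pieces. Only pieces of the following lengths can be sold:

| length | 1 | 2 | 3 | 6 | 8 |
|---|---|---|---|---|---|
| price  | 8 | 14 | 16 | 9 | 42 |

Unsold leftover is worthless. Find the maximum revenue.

Consider every possible first cut. r[k] is the best of p[i]+r[k−i] over all sellable i≤k.
r[1] = 8
r[2] = 16  (first piece 1, then r[1]=8)
r[3] = 24  (first piece 1, then r[2]=16)
r[4] = 32  (first piece 1, then r[3]=24)
r[5] = 40  (first piece 1, then r[4]=32)
r[6] = 48  (first piece 1, then r[5]=40)
r[7] = 56  (first piece 1, then r[6]=48)
r[8] = 64  (first piece 1, then r[7]=56)
r[9] = 72  (first piece 1, then r[8]=64)
One optimal cutting: 1 + 1 + 1 + 1 + 1 + 1 + 1 + 1 + 1 → $72.

72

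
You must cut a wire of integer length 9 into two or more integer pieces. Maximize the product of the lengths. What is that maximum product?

27

Fill P[k] for k=2..9: at each k try every first piece i and multiply by the better of (k−i) uncut or P[k−i].
P[2] = 1*max(1,0) = 1*1 = 1
P[3] = max(1*2, 2*1) = 2
P[4] = max(1*3, 2*2, 3*1) = 4
P[5] = max(1*4, 2*3, 3*2, 4*1) = 6
P[6] = max(1*6, 2*4, 3*3, 4*2, 5*1) = 9
P[7] = max(1*9, 2*6, 3*4, 4*3, 5*2, 6*1) = 12
P[8] = max(1*12, 2*9, 3*6, …, 6*2, 7*1) = 18
P[9] = max(1*18, 2*12, 3*9, …, 7*2, 8*1) = 27
One optimal split: 3 + 3 + 3; product 3*3*3 = 27.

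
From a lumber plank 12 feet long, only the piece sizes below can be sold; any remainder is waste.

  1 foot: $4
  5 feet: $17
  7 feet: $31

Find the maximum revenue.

51

Let r[k] be the best obtainable value from length k. For each k, try every first piece i and keep the best of price[i] + r[k−i].
r[1] = 4
r[2] = 8  (first piece 1, then r[1]=4)
r[3] = 12  (first piece 1, then r[2]=8)
r[4] = 16  (first piece 1, then r[3]=12)
r[5] = 20  (first piece 1, then r[4]=16)
r[6] = 24  (first piece 1, then r[5]=20)
r[7] = 31
r[8] = 35  (first piece 1, then r[7]=31)
r[9] = 39  (first piece 1, then r[8]=35)
r[10] = 43  (first piece 1, then r[9]=39)
r[11] = 47  (first piece 1, then r[10]=43)
r[12] = 51  (first piece 1, then r[11]=47)
One optimal cutting: 7 + 1 + 1 + 1 + 1 + 1 → $51.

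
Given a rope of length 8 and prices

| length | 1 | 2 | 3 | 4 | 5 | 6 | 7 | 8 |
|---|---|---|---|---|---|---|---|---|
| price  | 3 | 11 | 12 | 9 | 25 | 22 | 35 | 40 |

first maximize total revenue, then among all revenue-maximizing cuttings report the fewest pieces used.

Build r[k] bottom-up: r[k] = max over allowed piece i of (p[i] + r[k−i]).
r[1] = 3
r[2] = 11
r[3] = 14  (first piece 1, then r[2]=11)
r[4] = 22  (first piece 2, then r[2]=11)
r[5] = 25  (first piece 1, then r[4]=22)
r[6] = 33  (first piece 2, then r[4]=22)
r[7] = 36  (first piece 1, then r[6]=33)
r[8] = 44  (first piece 2, then r[6]=33)
Maximum revenue is 44.
Now minimize piece count subject to staying optimal: for each k, pieces[k] = 1 + min over i with p[i]+r[k−i]=r[k] of pieces[k−i].
pieces[5] = 1
pieces[6] = 3
pieces[7] = 2
pieces[8] = 4

4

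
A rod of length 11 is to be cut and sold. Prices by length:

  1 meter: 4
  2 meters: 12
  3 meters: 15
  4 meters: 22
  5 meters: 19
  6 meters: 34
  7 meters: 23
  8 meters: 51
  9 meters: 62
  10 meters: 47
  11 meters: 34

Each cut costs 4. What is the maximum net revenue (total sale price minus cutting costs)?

Consider every possible first cut. r[k] is the best of p[i]+r[k−i] over all sellable i≤k, charging 4 whenever i<k.
r[1] = 4
r[2] = 12
r[3] = 15
r[4] = 22
r[5] = 23  (first piece 2, then r[3]=15)
r[6] = 34
r[7] = 34  (first piece 1, then r[6]=34)
r[8] = 51
r[9] = 62
r[10] = 62  (first piece 1, then r[9]=62)
r[11] = 70  (first piece 2, then r[9]=62)
One optimal plan: pieces 9 + 2 (1 cut) → 74 − 4 = 70.

70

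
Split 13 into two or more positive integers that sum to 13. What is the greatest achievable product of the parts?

Let m[k] be the best product for length k (with at least one cut). For each first piece i, the rest contributes max(k−i, m[k−i]).
m[2] = 1×max(1,0) = 1×1 = 1
m[3] = max(1×2, 2×1) = 2
m[4] = max(1×3, 2×2, 3×1) = 4
m[5] = max(1×4, 2×3, 3×2, 4×1) = 6
m[6] = max(1×6, 2×4, 3×3, 4×2, 5×1) = 9
m[7] = max(1×9, 2×6, 3×4, 4×3, 5×2, 6×1) = 12
m[8] = max(1×12, 2×9, 3×6, …, 6×2, 7×1) = 18
m[9] = max(1×18, 2×12, 3×9, …, 7×2, 8×1) = 27
m[10] = max(1×27, 2×18, 3×12, …, 8×2, 9×1) = 36
m[11] = max(1×36, 2×27, 3×18, …, 9×2, 10×1) = 54
m[12] = max(1×54, 2×36, 3×27, …, 10×2, 11×1) = 81
m[13] = max(1×81, 2×54, 3×36, …, 11×2, 12×1) = 108
One optimal split: 3 + 3 + 3 + 2 + 2; product 3×3×3×2×2 = 108.

108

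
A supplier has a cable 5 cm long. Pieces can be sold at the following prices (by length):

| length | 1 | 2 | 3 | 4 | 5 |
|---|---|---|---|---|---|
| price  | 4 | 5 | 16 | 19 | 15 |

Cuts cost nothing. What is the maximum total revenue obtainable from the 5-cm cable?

Let R[k] be the best obtainable value from length k. For each k, try every first piece i and keep the best of price[i] + R[k−i].
R[1] = 4
R[2] = max(4+4, 5+0) = 8
R[3] = max(4+8, 5+4, 16+0) = 16
R[4] = max(4+16, 5+8, 16+4, 19+0) = 20
R[5] = max(4+20, 5+16, 16+8, 19+4, 15+0) = 24
One optimal cutting: 3 + 1 + 1 → €16 + €4 + €4 = €24.

24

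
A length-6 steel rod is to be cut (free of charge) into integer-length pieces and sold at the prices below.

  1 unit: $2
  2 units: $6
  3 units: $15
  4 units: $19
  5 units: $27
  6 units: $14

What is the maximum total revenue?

30

Let r[k] be the best obtainable value from length k. For each k, try every first piece i and keep the best of price[i] + r[k−i].
r[1] = 2
r[2] = 6
r[3] = 15
r[4] = 19
r[5] = 27
r[6] = 30  (first piece 3, then r[3]=15)
One optimal cutting: 3 + 3 → $15 + $15 = $30.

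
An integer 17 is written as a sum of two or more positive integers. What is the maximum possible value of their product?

486

Fill m[k] for k=2..17: at each k try every first piece i and multiply by the better of (k−i) uncut or m[k−i].
m[2] = 1·max(1,0) = 1·1 = 1
m[3] = 1·max(2,1) = 1·2 = 2
m[4] = 2·max(2,1) = 2·2 = 4
m[5] = 2·max(3,2) = 2·3 = 6
m[6] = 3·max(3,2) = 3·3 = 9
m[7] = 2·max(5,6) = 2·6 = 12
m[8] = 2·max(6,9) = 2·9 = 18
m[9] = 3·max(6,9) = 3·9 = 27
m[10] = 2·max(8,18) = 2·18 = 36
m[11] = 2·max(9,27) = 2·27 = 54
m[12] = 3·max(9,27) = 3·27 = 81
m[13] = 2·max(11,54) = 2·54 = 108
m[14] = 2·max(12,81) = 2·81 = 162
m[15] = 3·max(12,81) = 3·81 = 243
m[16] = 2·max(14,162) = 2·162 = 324
m[17] = 2·max(15,243) = 2·243 = 486
One optimal split: 3 + 3 + 3 + 3 + 3 + 2; product 3·3·3·3·3·2 = 486.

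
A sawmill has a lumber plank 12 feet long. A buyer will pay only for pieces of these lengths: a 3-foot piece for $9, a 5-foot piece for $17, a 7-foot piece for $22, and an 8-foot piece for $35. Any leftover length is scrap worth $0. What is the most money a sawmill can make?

44

Build f[k] bottom-up: f[k] = max over allowed piece i of (p[i] + f[k−i]).
f[1] = 0
f[2] = 0
f[3] = 9
f[4] = 9
f[5] = max(9+0, 17+0) = 17
f[6] = max(9+9, 17+0) = 18
f[7] = max(9+9, 17+0, 22+0) = 22
f[8] = max(9+17, 17+9, 22+0, 35+0) = 35
f[9] = max(9+18, 17+9, 22+0, 35+0) = 35
f[10] = max(9+22, 17+17, 22+9, 35+0) = 35
f[11] = max(9+35, 17+18, 22+9, 35+9) = 44
f[12] = max(9+35, 17+22, 22+17, 35+9) = 44
One optimal cutting: pieces 8 + 3 with 1 foot of scrap → $44.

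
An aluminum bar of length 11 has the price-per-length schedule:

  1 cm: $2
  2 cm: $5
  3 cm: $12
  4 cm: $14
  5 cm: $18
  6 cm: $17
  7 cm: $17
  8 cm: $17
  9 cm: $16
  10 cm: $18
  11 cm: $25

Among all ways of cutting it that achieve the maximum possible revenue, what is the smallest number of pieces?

3

Let r[k] be the best obtainable value from length k. For each k, try every first piece i and keep the best of price[i] + r[k−i].
r[1] = 2
r[2] = max(2+2, 5+0) = 5
r[3] = max(2+5, 5+2, 12+0) = 12
r[4] = max(2+12, 5+5, 12+2, 14+0) = 14
r[5] = max(2+14, 5+12, 12+5, 14+2, 18+0) = 18
r[6] = max(2+18, 5+14, 12+12, 14+5, 18+2, 17+0) = 24
r[7] = max(2+24, 5+18, 12+14, …, 17+2, 17+0) = 26
r[8] = max(2+26, 5+24, 12+18, …, 17+2, 17+0) = 30
r[9] = max(2+30, 5+26, 12+24, …, 17+2, 16+0) = 36
r[10] = max(2+36, 5+30, 12+26, …, 16+2, 18+0) = 38
r[11] = max(2+38, 5+36, 12+30, …, 18+2, 25+0) = 42
Maximum revenue is $42.
Now minimize piece count subject to staying optimal: for each k, pieces[k] = 1 + min over i with p[i]+r[k−i]=r[k] of pieces[k−i].
pieces[8] = 2
pieces[9] = 3
pieces[10] = 3
pieces[11] = 3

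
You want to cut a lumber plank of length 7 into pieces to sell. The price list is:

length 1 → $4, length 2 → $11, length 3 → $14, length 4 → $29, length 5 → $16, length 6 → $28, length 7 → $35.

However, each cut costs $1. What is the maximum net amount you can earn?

42

Consider every possible first cut. net[k] is the best of p[i]+net[k−i] over all sellable i≤k, charging 1 whenever i<k.
net[1] = 4
net[2] = max(4+4-1, 11+0) = 11
net[3] = max(4+11-1, 11+4-1, 14+0) = 14
net[4] = max(4+14-1, 11+11-1, 14+4-1, 29+0) = 29
net[5] = max(4+29-1, 11+14-1, 14+11-1, 29+4-1, 16+0) = 32
net[6] = max(4+32-1, 11+29-1, 14+14-1, 29+11-1, 16+4-1, 28+0) = 39
net[7] = max(4+39-1, 11+32-1, 14+29-1, …, 28+4-1, 35+0) = 42
One optimal plan: pieces 4 + 2 + 1 (2 cuts) → $44 − $2 = $42.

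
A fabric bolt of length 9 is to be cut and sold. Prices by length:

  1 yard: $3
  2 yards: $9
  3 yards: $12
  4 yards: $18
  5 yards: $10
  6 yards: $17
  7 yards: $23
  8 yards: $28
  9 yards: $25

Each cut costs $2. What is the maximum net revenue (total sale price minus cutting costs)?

35

Let net[k] be the best obtainable value from length k. For each k, try every first piece i and keep the best of price[i] + net[k−i] minus the 2 cut fee when i<k.
net[1] = 3
net[2] = max(3+3-2, 9+0) = 9
net[3] = max(3+9-2, 9+3-2, 12+0) = 12
net[4] = max(3+12-2, 9+9-2, 12+3-2, 18+0) = 18
net[5] = max(3+18-2, 9+12-2, 12+9-2, 18+3-2, 10+0) = 19
net[6] = max(3+19-2, 9+18-2, 12+12-2, 18+9-2, 10+3-2, 17+0) = 25
net[7] = max(3+25-2, 9+19-2, 12+18-2, …, 17+3-2, 23+0) = 28
net[8] = max(3+28-2, 9+25-2, 12+19-2, …, 23+3-2, 28+0) = 34
net[9] = max(3+34-2, 9+28-2, 12+25-2, …, 28+3-2, 25+0) = 35
One optimal plan: pieces 4 + 4 + 1 (2 cuts) → $39 − $4 = $35.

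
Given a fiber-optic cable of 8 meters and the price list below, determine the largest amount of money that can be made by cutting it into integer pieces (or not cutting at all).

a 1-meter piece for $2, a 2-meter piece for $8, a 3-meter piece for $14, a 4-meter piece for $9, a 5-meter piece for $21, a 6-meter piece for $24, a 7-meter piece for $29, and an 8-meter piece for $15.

Consider every possible first cut. v[k] is the best of p[i]+v[k−i] over all sellable i≤k.
v[1] = 2
v[2] = 8
v[3] = 14
v[4] = 16  (first piece 1, then v[3]=14)
v[5] = 22  (first piece 2, then v[3]=14)
v[6] = 28  (first piece 3, then v[3]=14)
v[7] = 30  (first piece 1, then v[6]=28)
v[8] = 36  (first piece 2, then v[6]=28)
One optimal cutting: 3 + 3 + 2 → $14 + $14 + $8 = $36.

36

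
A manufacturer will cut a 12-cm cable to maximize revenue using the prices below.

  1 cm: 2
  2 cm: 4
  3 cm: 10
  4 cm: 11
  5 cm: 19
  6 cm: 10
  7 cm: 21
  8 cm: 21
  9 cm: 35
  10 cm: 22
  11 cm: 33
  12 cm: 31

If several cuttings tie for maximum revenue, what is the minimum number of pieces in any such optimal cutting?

2

Build r[k] bottom-up: r[k] = max over allowed piece i of (p[i] + r[k−i]).
r[1] = 2
r[2] = 4  (first piece 1, then r[1]=2)
r[3] = 10
r[4] = 12  (first piece 1, then r[3]=10)
r[5] = 19
r[6] = 21  (first piece 1, then r[5]=19)
r[7] = 23  (first piece 1, then r[6]=21)
r[8] = 29  (first piece 3, then r[5]=19)
r[9] = 35
r[10] = 38  (first piece 5, then r[5]=19)
r[11] = 40  (first piece 1, then r[10]=38)
r[12] = 45  (first piece 3, then r[9]=35)
Maximum revenue is 45.
Now minimize piece count subject to staying optimal: for each k, pieces[k] = 1 + min over i with p[i]+r[k−i]=r[k] of pieces[k−i].
pieces[9] = 1
pieces[10] = 2
pieces[11] = 3
pieces[12] = 2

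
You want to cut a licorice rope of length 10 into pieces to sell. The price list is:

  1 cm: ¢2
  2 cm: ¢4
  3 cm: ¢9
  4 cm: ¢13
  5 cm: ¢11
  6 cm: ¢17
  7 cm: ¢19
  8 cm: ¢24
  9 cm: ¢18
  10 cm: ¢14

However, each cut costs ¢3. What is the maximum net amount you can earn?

Let r[k] be the best obtainable value from length k. For each k, try every first piece i and keep the best of price[i] + r[k−i] minus the 3 cut fee when i<k.
r[1] = 2
r[2] = 4
r[3] = 9
r[4] = 13
r[5] = 12  (first piece 1, then r[4]=13)
r[6] = 17
r[7] = 19  (first piece 3, then r[4]=13)
r[8] = 24
r[9] = 23  (first piece 1, then r[8]=24)
r[10] = 27  (first piece 4, then r[6]=17)
One optimal plan: pieces 6 + 4 (1 cut) → ¢30 − ¢3 = ¢27.

27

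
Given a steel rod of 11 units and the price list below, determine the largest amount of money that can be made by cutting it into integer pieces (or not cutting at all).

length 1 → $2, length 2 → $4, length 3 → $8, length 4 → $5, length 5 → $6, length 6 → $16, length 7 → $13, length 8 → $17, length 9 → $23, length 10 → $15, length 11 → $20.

28

Let r[k] be the best obtainable value from length k. For each k, try every first piece i and keep the best of price[i] + r[k−i].
r[1] = 2
r[2] = max(2+2, 4+0) = 4
r[3] = max(2+4, 4+2, 8+0) = 8
r[4] = max(2+8, 4+4, 8+2, 5+0) = 10
r[5] = max(2+10, 4+8, 8+4, 5+2, 6+0) = 12
r[6] = max(2+12, 4+10, 8+8, 5+4, 6+2, 16+0) = 16
r[7] = max(2+16, 4+12, 8+10, …, 16+2, 13+0) = 18
r[8] = max(2+18, 4+16, 8+12, …, 13+2, 17+0) = 20
r[9] = max(2+20, 4+18, 8+16, …, 17+2, 23+0) = 24
r[10] = max(2+24, 4+20, 8+18, …, 23+2, 15+0) = 26
r[11] = max(2+26, 4+24, 8+20, …, 15+2, 20+0) = 28
One optimal cutting: 3 + 3 + 3 + 1 + 1 → $8 + $8 + $8 + $2 + $2 = $28.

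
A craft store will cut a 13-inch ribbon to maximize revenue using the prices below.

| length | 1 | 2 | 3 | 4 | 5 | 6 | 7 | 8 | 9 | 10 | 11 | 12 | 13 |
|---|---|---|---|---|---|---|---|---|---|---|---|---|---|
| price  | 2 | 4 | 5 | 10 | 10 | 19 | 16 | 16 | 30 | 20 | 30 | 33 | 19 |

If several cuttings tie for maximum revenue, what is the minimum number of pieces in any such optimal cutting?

2

Let r[k] be the best obtainable value from length k. For each k, try every first piece i and keep the best of price[i] + r[k−i].
r[1] = 2
r[2] = 4  (first piece 1, then r[1]=2)
r[3] = 6  (first piece 1, then r[2]=4)
r[4] = 10
r[5] = 12  (first piece 1, then r[4]=10)
r[6] = 19
r[7] = 21  (first piece 1, then r[6]=19)
r[8] = 23  (first piece 1, then r[7]=21)
r[9] = 30
r[10] = 32  (first piece 1, then r[9]=30)
r[11] = 34  (first piece 1, then r[10]=32)
r[12] = 38  (first piece 6, then r[6]=19)
r[13] = 40  (first piece 1, then r[12]=38)
Maximum revenue is ¢40.
Now minimize piece count subject to staying optimal: for each k, pieces[k] = 1 + min over i with p[i]+r[k−i]=r[k] of pieces[k−i].
pieces[10] = 2
pieces[11] = 2
pieces[12] = 2
pieces[13] = 2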